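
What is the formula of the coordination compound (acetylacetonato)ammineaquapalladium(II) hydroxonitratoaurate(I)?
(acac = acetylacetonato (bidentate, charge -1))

Cation [Pd…]: ligand charges -1, Pd(II) ⇒ ion charge 1+.
Anion [Au…]: ligand charges -2, Au(I) ⇒ ion charge 1−.
One 1+ cation balances one 1− anion.

[Pd(acac)(H2O)(NH3)][Au(NO3)(OH)]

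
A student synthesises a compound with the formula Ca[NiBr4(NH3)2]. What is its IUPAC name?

calcium diamminetetrabromonickelate(II)

The 1 calcium counter-ion carries a total charge of +2, so each complex ion is 2−.
Ligand charges: 2×ammine (neutral), 4×bromo (-1 each); total -4. So Ni + (-4) = 2−, giving Ni = +2.
The complex ion is anionic, so nickel takes the -ate form nickelate(II).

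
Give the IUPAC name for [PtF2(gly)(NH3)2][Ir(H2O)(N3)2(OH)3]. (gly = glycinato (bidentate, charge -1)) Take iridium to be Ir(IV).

diamminedifluoro(glycinato)platinum(IV) aquadiazidotrihydroxoiridate(IV)

Both ions are complex: the cation is named first with the plain metal name, the anion second with the -ate form; each ion's ligands are alphabetised independently.
Ir is given as +4; the anion's ligand charges sum to -5, so the complex anion is 1−.
A 1:1 salt means the cation carries the equal and opposite charge, 1+.
Cation: ligand charges sum to -3; for the ion to be 1+, Pt = +4.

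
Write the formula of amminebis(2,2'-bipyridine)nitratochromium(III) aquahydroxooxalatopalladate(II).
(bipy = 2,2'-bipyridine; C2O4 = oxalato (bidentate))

[Cr(bipy)2(NH3)(NO3)][Pd(C2O4)(H2O)(OH)]2

Cation [Cr…]: ligand charges -1, Cr(III) ⇒ ion charge 2+.
Anion [Pd…]: ligand charges -3, Pd(II) ⇒ ion charge 1−.
One 2+ cation requires 2 of the 1− anion.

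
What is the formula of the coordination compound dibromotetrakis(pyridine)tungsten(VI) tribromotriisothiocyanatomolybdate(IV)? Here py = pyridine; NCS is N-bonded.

Cation [W…]: ligand charges -2, W(VI) ⇒ ion charge 4+.
Anion [Mo…]: ligand charges -6, Mo(IV) ⇒ ion charge 2−.
One 4+ cation requires 2 of the 2− anion.

[WBr2(py)4][MoBr3(NCS)3]2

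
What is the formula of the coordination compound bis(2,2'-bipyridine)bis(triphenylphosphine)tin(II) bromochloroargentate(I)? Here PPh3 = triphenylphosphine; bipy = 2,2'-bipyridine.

Cation [Sn…]: ligand charges 0, Sn(II) ⇒ ion charge 2+.
Anion [Ag…]: ligand charges -2, Ag(I) ⇒ ion charge 1−.

[Sn(bipy)2(PPh3)2][AgBrCl]2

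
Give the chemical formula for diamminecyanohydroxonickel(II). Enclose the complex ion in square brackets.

[Ni(CN)(NH3)2(OH)]

Ligands: 1 cyano (CN, -1), 1 hydroxo (OH, -1), 2 ammine (NH3, neutral). Ligand charge sum = -2.
With Ni in oxidation state +2, the complex ion is [Ni...].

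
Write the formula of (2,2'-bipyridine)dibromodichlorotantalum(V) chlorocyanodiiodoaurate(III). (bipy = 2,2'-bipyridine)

Cation [Ta…]: ligand charges -4, Ta(V) ⇒ ion charge 1+.
Anion [Au…]: ligand charges -4, Au(III) ⇒ ion charge 1−.
One 1+ cation balances one 1− anion.

[Ta(bipy)Br2Cl2][AuCl(CN)I2]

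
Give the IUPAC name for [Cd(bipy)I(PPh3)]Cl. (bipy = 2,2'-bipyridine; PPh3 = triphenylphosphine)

(2,2'-bipyridine)iodo(triphenylphosphine)cadmium(II) chloride

The 1 chloride counter-ion carries a total charge of -1, so each complex ion is 1+.
Ligand charges: 1×iodo (-1 each), 1×2,2'-bipyridine (neutral), 1×triphenylphosphine (neutral); total -1. So Cd + (-1) = 1+, giving Cd = +2.
Ligands are named alphabetically: bipyridine before iodo before triphenylphosphine.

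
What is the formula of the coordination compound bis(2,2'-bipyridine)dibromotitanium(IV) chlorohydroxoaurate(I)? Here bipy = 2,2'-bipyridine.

Cation [Ti…]: ligand charges -2, Ti(IV) ⇒ ion charge 2+.
Anion [Au…]: ligand charges -2, Au(I) ⇒ ion charge 1−.
One 2+ cation requires 2 of the 1− anion.

[Ti(bipy)2Br2][AuCl(OH)]2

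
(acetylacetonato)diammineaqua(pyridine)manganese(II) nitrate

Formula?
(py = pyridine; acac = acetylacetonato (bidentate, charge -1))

Ligands: 1 aqua (H2O, neutral), 1 pyridine (py, neutral), 2 ammine (NH3, neutral), 1 acetylacetonato (acac, -1). Ligand charge sum = -1.
Charge balance with nitrate (-1) requires 1 complex ion per 1 nitrate.

[Mn(acac)(H2O)(NH3)2(py)]NO3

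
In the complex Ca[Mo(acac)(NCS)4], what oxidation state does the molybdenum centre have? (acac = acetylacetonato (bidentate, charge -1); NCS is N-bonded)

+3

1 calcium outside the brackets (+2 each) → the complex ion is 2−.
Ligand charges: 1×acac = -1; 4×NCS = -4; sum -5.
Mo + (-5) = 2− ⇒ Mo is +3.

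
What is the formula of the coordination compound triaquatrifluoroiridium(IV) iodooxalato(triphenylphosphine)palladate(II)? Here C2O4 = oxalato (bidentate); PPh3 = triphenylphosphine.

Cation [Ir…]: ligand charges -3, Ir(IV) ⇒ ion charge 1+.
Anion [Pd…]: ligand charges -3, Pd(II) ⇒ ion charge 1−.

[IrF3(H2O)3][Pd(C2O4)I(PPh3)]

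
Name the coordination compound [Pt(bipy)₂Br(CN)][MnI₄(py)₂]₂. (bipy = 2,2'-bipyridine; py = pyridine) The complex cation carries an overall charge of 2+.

bis(2,2'-bipyridine)bromocyanoplatinum(IV) tetraiodobis(pyridine)manganate(III)

Both ions are complex: the cation is named first with the plain metal name, the anion second with the -ate form; each ion's ligands are alphabetised independently.
The complex cation is given as 2+; its ligand charges sum to -2, so Pt = +4.
With 2 anions per cation, each anion must be 2/2 = 1−.
Anion: ligand charges sum to -4; for the ion to be 1−, Mn = +3.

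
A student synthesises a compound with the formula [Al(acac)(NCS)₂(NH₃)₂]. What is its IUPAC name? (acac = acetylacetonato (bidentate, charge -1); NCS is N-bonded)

There is no counter-ion, so the complex is neutral overall.
Ligand charges: 1×acetylacetonato (-1 each), 2×isothiocyanato (-1 each), 2×ammine (neutral); total -3. So Al + (-3) = 0, giving Al = +3.
Ligands are named alphabetically: acetylacetonato before ammine before isothiocyanato.

(acetylacetonato)diamminediisothiocyanatoaluminium(III)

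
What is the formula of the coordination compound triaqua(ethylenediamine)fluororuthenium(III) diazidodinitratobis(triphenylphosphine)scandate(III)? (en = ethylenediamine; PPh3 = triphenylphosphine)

[Ru(en)F(H2O)3][Sc(N3)2(NO3)2(PPh3)2]2

Cation [Ru…]: ligand charges -1, Ru(III) ⇒ ion charge 2+.
Anion [Sc…]: ligand charges -4, Sc(III) ⇒ ion charge 1−.
One 2+ cation requires 2 of the 1− anion.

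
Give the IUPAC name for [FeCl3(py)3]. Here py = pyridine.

trichlorotris(pyridine)iron(III)

There is no counter-ion, so the complex is neutral overall.
Ligand charges: 3×pyridine (neutral), 3×chloro (-1 each); total -3. So Fe + (-3) = 0, giving Fe = +3.
Ligands are named alphabetically: chloro before pyridine.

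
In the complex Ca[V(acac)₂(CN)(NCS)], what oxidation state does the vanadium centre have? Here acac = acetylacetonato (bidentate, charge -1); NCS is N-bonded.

1 calcium outside the brackets (+2 each) → the complex ion is 2−.
Ligand charges: 2×acac = -2; 1×NCS = -1; 1×CN = -1; sum -4.
V + (-4) = 2− ⇒ V is +2.

+2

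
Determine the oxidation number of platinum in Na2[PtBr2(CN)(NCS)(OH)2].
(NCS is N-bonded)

2 sodium outside the brackets (+1 each) → the complex ion is 2−.
Ligand charges: 1×NCS = -1; 2×OH = -2; 2×Br = -2; 1×CN = -1; sum -6.
Pt + (-6) = 2− ⇒ Pt is +4.

+4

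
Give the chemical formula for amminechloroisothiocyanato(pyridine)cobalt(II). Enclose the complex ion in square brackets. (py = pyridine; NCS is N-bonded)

Ligands: 1 ammine (NH3, neutral), 1 chloro (Cl, -1), 1 pyridine (py, neutral), 1 isothiocyanato (NCS, -1). Ligand charge sum = -2.
With Co in oxidation state +2, the complex ion is [Co...].

[CoCl(NCS)(NH3)(py)]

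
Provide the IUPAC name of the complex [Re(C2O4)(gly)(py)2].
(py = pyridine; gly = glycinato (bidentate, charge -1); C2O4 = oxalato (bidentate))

There is no counter-ion, so the complex is neutral overall.
Ligand charges: 2×pyridine (neutral), 1×glycinato (-1 each), 1×oxalato (-2 each); total -3. So Re + (-3) = 0, giving Re = +3.
Ligands are named alphabetically: glycinato before oxalato before pyridine.

(glycinato)oxalatobis(pyridine)rhenium(III)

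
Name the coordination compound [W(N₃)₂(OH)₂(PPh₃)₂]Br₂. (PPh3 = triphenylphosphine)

diazidodihydroxobis(triphenylphosphine)tungsten(VI) bromide

The 2 bromide counter-ions carry a total charge of -2, so each complex ion is 2+.
Ligand charges: 2×azido (-1 each), 2×hydroxo (-1 each), 2×triphenylphosphine (neutral); total -4. So W + (-4) = 2+, giving W = +6.
Ligands are named alphabetically: azido before hydroxo before triphenylphosphine.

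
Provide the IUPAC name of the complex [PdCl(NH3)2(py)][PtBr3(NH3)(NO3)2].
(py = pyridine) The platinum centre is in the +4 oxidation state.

Both ions are complex: the cation is named first with the plain metal name, the anion second with the -ate form; each ion's ligands are alphabetised independently.
Pt is given as +4; the anion's ligand charges sum to -5, so the complex anion is 1−.
A 1:1 salt means the cation carries the equal and opposite charge, 1+.
Cation: ligand charges sum to -1; for the ion to be 1+, Pd = +2.

diamminechloro(pyridine)palladium(II) amminetribromodinitratoplatinate(IV)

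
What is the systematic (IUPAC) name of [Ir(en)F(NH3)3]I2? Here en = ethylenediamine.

triammine(ethylenediamine)fluoroiridium(III) iodide

The 2 iodide counter-ions carry a total charge of -2, so each complex ion is 2+.
Ligand charges: 1×fluoro (-1 each), 1×ethylenediamine (neutral), 3×ammine (neutral); total -1. So Ir + (-1) = 2+, giving Ir = +3.
Ligands are named alphabetically: ammine before ethylenediamine before fluoro.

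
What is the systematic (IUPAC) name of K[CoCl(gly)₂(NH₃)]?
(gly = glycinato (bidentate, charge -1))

potassium amminechlorobis(glycinato)cobaltate(II)

The 1 potassium counter-ion carries a total charge of +1, so each complex ion is 1−.
Ligand charges: 1×ammine (neutral), 2×glycinato (-1 each), 1×chloro (-1 each); total -3. So Co + (-3) = 1−, giving Co = +2.
The complex ion is anionic, so cobalt takes the -ate form cobaltate(II).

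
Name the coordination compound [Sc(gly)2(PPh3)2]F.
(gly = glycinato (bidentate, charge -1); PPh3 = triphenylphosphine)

The 1 fluoride counter-ion carries a total charge of -1, so each complex ion is 1+.
Ligand charges: 2×glycinato (-1 each), 2×triphenylphosphine (neutral); total -2. So Sc + (-2) = 1+, giving Sc = +3.
Ligands are named alphabetically: glycinato before triphenylphosphine.

bis(glycinato)bis(triphenylphosphine)scandium(III) fluoride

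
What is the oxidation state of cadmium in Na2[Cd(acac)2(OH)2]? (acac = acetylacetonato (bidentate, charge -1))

2 sodium outside the brackets (+1 each) → the complex ion is 2−.
Ligand charges: 2×acac = -2; 2×OH = -2; sum -4.
Cd + (-4) = 2− ⇒ Cd is +2.

+2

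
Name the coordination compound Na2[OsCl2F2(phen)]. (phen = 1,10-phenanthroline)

The 2 sodium counter-ions carry a total charge of +2, so each complex ion is 2−.
Ligand charges: 1×1,10-phenanthroline (neutral), 2×fluoro (-1 each), 2×chloro (-1 each); total -4. So Os + (-4) = 2−, giving Os = +2.
The complex ion is anionic, so osmium takes the -ate form osmate(II).

sodium dichlorodifluoro(1,10-phenanthroline)osmate(II)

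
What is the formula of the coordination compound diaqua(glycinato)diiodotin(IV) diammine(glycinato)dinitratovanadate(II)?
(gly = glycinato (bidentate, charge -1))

[Sn(gly)(H2O)2I2][V(gly)(NH3)2(NO3)2]

Cation [Sn…]: ligand charges -3, Sn(IV) ⇒ ion charge 1+.
Anion [V…]: ligand charges -3, V(II) ⇒ ion charge 1−.
One 1+ cation balances one 1− anion.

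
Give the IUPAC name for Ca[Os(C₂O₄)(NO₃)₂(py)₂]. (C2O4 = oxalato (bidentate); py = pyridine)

The 1 calcium counter-ion carries a total charge of +2, so each complex ion is 2−.
Ligand charges: 1×oxalato (-2 each), 2×nitrato (-1 each), 2×pyridine (neutral); total -4. So Os + (-4) = 2−, giving Os = +2.
The complex ion is anionic, so osmium takes the -ate form osmate(II).

calcium dinitratooxalatobis(pyridine)osmate(II)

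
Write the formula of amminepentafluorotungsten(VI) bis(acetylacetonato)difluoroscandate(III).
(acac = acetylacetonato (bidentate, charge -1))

[WF5(NH3)][Sc(acac)2F2]

Cation [W…]: ligand charges -5, W(VI) ⇒ ion charge 1+.
Anion [Sc…]: ligand charges -4, Sc(III) ⇒ ion charge 1−.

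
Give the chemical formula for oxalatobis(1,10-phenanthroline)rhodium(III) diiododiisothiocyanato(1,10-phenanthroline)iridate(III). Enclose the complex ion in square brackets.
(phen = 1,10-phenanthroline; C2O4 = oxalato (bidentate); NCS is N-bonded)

Cation [Rh…]: ligand charges -2, Rh(III) ⇒ ion charge 1+.
Anion [Ir…]: ligand charges -4, Ir(III) ⇒ ion charge 1−.

[Rh(C2O4)(phen)2][IrI2(NCS)2(phen)]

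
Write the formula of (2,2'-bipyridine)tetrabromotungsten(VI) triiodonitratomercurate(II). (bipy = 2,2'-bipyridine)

Cation [W…]: ligand charges -4, W(VI) ⇒ ion charge 2+.
Anion [Hg…]: ligand charges -4, Hg(II) ⇒ ion charge 2−.

[W(bipy)Br4][HgI3(NO3)]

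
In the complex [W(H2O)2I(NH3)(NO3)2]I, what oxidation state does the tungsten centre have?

+4

1 iodide outside the brackets (-1 each) → the complex ion is 1+.
Ligand charges: 1×I = -1; 1×NH3 neutral; 2×H2O neutral; 2×NO3 = -2; sum -3.
W + (-3) = 1+ ⇒ W is +4.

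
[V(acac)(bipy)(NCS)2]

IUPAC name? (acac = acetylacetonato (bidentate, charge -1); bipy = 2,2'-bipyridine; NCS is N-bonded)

There is no counter-ion, so the complex is neutral overall.
Ligand charges: 1×acetylacetonato (-1 each), 1×2,2'-bipyridine (neutral), 2×isothiocyanato (-1 each); total -3. So V + (-3) = 0, giving V = +3.
Ligands are named alphabetically: acetylacetonato before bipyridine before isothiocyanato.

(acetylacetonato)(2,2'-bipyridine)diisothiocyanatovanadium(III)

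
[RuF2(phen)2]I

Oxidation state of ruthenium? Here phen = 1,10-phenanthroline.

1 iodide outside the brackets (-1 each) → the complex ion is 1+.
Ligand charges: 2×F = -2; 2×phen neutral; sum -2.
Ru + (-2) = 1+ ⇒ Ru is +3.

+3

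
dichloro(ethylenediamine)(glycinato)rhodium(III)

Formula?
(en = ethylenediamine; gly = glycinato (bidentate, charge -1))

[RhCl2(en)(gly)]

Ligands: 1 ethylenediamine (en, neutral), 1 glycinato (gly, -1), 2 chloro (Cl, -1). Ligand charge sum = -3.
With Rh in oxidation state +3, the complex ion is [Rh...].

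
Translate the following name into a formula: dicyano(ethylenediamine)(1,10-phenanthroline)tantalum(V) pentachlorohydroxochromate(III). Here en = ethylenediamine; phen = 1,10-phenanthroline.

[Ta(CN)2(en)(phen)][CrCl5(OH)]

Cation [Ta…]: ligand charges -2, Ta(V) ⇒ ion charge 3+.
Anion [Cr…]: ligand charges -6, Cr(III) ⇒ ion charge 3−.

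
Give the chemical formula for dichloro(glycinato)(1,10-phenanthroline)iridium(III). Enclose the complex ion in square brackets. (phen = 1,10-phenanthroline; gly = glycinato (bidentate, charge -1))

[IrCl2(gly)(phen)]

Ligands: 2 chloro (Cl, -1), 1 1,10-phenanthroline (phen, neutral), 1 glycinato (gly, -1). Ligand charge sum = -3.
With Ir in oxidation state +3, the complex ion is [Ir...].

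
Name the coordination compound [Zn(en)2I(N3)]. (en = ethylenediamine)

There is no counter-ion, so the complex is neutral overall.
Ligand charges: 2×ethylenediamine (neutral), 1×azido (-1 each), 1×iodo (-1 each); total -2. So Zn + (-2) = 0, giving Zn = +2.
Ligands are named alphabetically: azido before ethylenediamine before iodo.

azidobis(ethylenediamine)iodozinc(II)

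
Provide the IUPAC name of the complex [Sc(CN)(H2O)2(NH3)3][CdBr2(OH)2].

triamminediaquacyanoscandium(III) dibromodihydroxocadmate(II)

Both ions are complex: the cation is named first with the plain metal name, the anion second with the -ate form; each ion's ligands are alphabetised independently.
Scandium is always +3 in its complexes; the cation's ligand charges sum to -1, so the complex cation is 2+.
A 1:1 salt means the anion carries the equal and opposite charge, 2−.
Anion: ligand charges sum to -4; for the ion to be 2−, Cd = +2.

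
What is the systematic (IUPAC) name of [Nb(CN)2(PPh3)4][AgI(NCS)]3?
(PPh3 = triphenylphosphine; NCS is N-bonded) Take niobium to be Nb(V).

Both ions are complex: the cation is named first with the plain metal name, the anion second with the -ate form; each ion's ligands are alphabetised independently.
Nb is given as +5; the cation's ligand charges sum to -2, so the complex cation is 3+.
With 3 anions per cation, each anion must be 3/3 = 1−.
Anion: ligand charges sum to -2; for the ion to be 1−, Ag = +1.

dicyanotetrakis(triphenylphosphine)niobium(V) iodoisothiocyanatoargentate(I)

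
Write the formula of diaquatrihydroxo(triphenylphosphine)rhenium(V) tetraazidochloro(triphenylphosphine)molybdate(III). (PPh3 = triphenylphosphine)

[Re(H2O)2(OH)3(PPh3)][MoCl(N3)4(PPh3)]

Cation [Re…]: ligand charges -3, Re(V) ⇒ ion charge 2+.
Anion [Mo…]: ligand charges -5, Mo(III) ⇒ ion charge 2−.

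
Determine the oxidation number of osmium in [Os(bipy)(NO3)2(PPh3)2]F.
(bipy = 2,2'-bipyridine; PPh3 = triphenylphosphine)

+3

1 fluoride outside the brackets (-1 each) → the complex ion is 1+.
Ligand charges: 2×NO3 = -2; 1×bipy neutral; 2×PPh3 neutral; sum -2.
Os + (-2) = 1+ ⇒ Os is +3.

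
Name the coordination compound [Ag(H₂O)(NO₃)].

aquanitratosilver(I)

There is no counter-ion, so the complex is neutral overall.
Ligand charges: 1×aqua (neutral), 1×nitrato (-1 each); total -1. So Ag + (-1) = 0, giving Ag = +1.
Ligands are named alphabetically: aqua before nitrato.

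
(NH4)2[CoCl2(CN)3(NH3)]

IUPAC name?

The 2 ammonium counter-ions carry a total charge of +2, so each complex ion is 2−.
Ligand charges: 2×chloro (-1 each), 3×cyano (-1 each), 1×ammine (neutral); total -5. So Co + (-5) = 2−, giving Co = +3.
The complex ion is anionic, so cobalt takes the -ate form cobaltate(III).

ammonium amminedichlorotricyanocobaltate(III)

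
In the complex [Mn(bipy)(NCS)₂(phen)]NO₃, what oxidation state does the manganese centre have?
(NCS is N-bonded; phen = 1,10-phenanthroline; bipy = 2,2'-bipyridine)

1 nitrate outside the brackets (-1 each) → the complex ion is 1+.
Ligand charges: 2×NCS = -2; 1×phen neutral; 1×bipy neutral; sum -2.
Mn + (-2) = 1+ ⇒ Mn is +3.

+3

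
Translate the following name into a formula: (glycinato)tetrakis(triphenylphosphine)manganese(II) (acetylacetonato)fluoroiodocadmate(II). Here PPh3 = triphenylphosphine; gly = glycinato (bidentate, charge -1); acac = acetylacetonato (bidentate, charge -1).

[Mn(gly)(PPh3)4][Cd(acac)FI]

Cation [Mn…]: ligand charges -1, Mn(II) ⇒ ion charge 1+.
Anion [Cd…]: ligand charges -3, Cd(II) ⇒ ion charge 1−.
One 1+ cation balances one 1− anion.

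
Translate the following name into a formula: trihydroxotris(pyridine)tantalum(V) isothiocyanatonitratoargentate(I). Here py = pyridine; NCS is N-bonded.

Cation [Ta…]: ligand charges -3, Ta(V) ⇒ ion charge 2+.
Anion [Ag…]: ligand charges -2, Ag(I) ⇒ ion charge 1−.
One 2+ cation requires 2 of the 1− anion.

[Ta(OH)3(py)3][Ag(NCS)(NO3)]2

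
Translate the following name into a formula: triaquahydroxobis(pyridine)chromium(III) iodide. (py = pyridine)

Ligands: 1 hydroxo (OH, -1), 2 pyridine (py, neutral), 3 aqua (H2O, neutral). Ligand charge sum = -1.
With Cr in oxidation state +3, the complex ion is [Cr...]^2+.
Charge balance with iodide (-1) requires 1 complex ion per 2 iodide.

[Cr(H2O)3(OH)(py)2]I2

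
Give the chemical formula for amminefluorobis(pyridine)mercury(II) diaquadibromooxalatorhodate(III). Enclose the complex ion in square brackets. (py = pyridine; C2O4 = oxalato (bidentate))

[HgF(NH3)(py)2][RhBr2(C2O4)(H2O)2]

Cation [Hg…]: ligand charges -1, Hg(II) ⇒ ion charge 1+.
Anion [Rh…]: ligand charges -4, Rh(III) ⇒ ion charge 1−.
One 1+ cation balances one 1− anion.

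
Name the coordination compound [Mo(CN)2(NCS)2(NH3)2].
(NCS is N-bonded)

diamminedicyanodiisothiocyanatomolybdenum(IV)

There is no counter-ion, so the complex is neutral overall.
Ligand charges: 2×ammine (neutral), 2×isothiocyanato (-1 each), 2×cyano (-1 each); total -4. So Mo + (-4) = 0, giving Mo = +4.
Ligands are named alphabetically: ammine before cyano before isothiocyanato.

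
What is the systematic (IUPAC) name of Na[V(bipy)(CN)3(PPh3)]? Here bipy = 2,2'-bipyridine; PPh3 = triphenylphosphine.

The 1 sodium counter-ion carries a total charge of +1, so each complex ion is 1−.
Ligand charges: 1×2,2'-bipyridine (neutral), 3×cyano (-1 each), 1×triphenylphosphine (neutral); total -3. So V + (-3) = 1−, giving V = +2.
Ligands are named alphabetically: bipyridine before cyano before triphenylphosphine.
The complex ion is anionic, so vanadium takes the -ate form vanadate(II).

sodium (2,2'-bipyridine)tricyano(triphenylphosphine)vanadate(II)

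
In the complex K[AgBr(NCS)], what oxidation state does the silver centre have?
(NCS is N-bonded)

+1

1 potassium outside the brackets (+1 each) → the complex ion is 1−.
Ligand charges: 1×NCS = -1; 1×Br = -1; sum -2.
Ag + (-2) = 1− ⇒ Ag is +1.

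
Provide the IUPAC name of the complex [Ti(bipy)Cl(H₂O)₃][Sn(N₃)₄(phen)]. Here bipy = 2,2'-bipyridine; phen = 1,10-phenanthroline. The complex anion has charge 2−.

The complex anion is given as 2−; its ligand charges sum to -4, so Sn = +2.
A 1:1 salt means the cation carries the equal and opposite charge, 2+.
Cation: ligand charges sum to -1; for the ion to be 2+, Ti = +3.

triaqua(2,2'-bipyridine)chlorotitanium(III) tetraazido(1,10-phenanthroline)stannate(II)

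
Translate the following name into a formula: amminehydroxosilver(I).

Ligands: 1 ammine (NH3, neutral), 1 hydroxo (OH, -1). Ligand charge sum = -1.
With Ag in oxidation state +1, the complex ion is [Ag...].

[Ag(NH3)(OH)]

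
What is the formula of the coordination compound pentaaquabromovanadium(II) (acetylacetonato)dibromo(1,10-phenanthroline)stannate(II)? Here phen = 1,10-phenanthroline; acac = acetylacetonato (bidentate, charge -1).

Cation [V…]: ligand charges -1, V(II) ⇒ ion charge 1+.
Anion [Sn…]: ligand charges -3, Sn(II) ⇒ ion charge 1−.
One 1+ cation balances one 1− anion.

[VBr(H2O)5][Sn(acac)Br2(phen)]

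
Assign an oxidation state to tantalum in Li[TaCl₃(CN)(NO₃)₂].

1 lithium outside the brackets (+1 each) → the complex ion is 1−.
Ligand charges: 2×NO3 = -2; 1×CN = -1; 3×Cl = -3; sum -6.
Ta + (-6) = 1− ⇒ Ta is +5.

+5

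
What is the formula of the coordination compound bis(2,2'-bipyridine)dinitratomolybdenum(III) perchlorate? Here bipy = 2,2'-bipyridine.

Ligands: 2 nitrato (NO3, -1), 2 2,2'-bipyridine (bipy, neutral). Ligand charge sum = -2.
Charge balance with perchlorate (-1) requires 1 complex ion per 1 perchlorate.

[Mo(bipy)2(NO3)2]ClO4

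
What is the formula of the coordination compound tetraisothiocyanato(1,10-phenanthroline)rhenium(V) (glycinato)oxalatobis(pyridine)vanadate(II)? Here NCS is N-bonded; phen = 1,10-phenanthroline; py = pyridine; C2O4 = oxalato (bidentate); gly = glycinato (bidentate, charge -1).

[Re(NCS)4(phen)][V(C2O4)(gly)(py)2]

Cation [Re…]: ligand charges -4, Re(V) ⇒ ion charge 1+.
Anion [V…]: ligand charges -3, V(II) ⇒ ion charge 1−.
One 1+ cation balances one 1− anion.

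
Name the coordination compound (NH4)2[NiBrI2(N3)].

ammonium azidobromodiiodonickelate(II)

The 2 ammonium counter-ions carry a total charge of +2, so each complex ion is 2−.
Ligand charges: 1×azido (-1 each), 1×bromo (-1 each), 2×iodo (-1 each); total -4. So Ni + (-4) = 2−, giving Ni = +2.
The complex ion is anionic, so nickel takes the -ate form nickelate(II).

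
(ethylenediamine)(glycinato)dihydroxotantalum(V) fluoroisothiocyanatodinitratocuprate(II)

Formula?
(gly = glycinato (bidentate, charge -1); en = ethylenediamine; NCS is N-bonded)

Cation [Ta…]: ligand charges -3, Ta(V) ⇒ ion charge 2+.
Anion [Cu…]: ligand charges -4, Cu(II) ⇒ ion charge 2−.

[Ta(en)(gly)(OH)2][CuF(NCS)(NO3)2]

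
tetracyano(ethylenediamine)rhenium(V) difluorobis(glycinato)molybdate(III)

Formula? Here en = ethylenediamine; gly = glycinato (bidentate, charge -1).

[Re(CN)4(en)][MoF2(gly)2]

Cation [Re…]: ligand charges -4, Re(V) ⇒ ion charge 1+.
Anion [Mo…]: ligand charges -4, Mo(III) ⇒ ion charge 1−.
One 1+ cation balances one 1− anion.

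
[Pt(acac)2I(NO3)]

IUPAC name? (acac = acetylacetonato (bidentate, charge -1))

There is no counter-ion, so the complex is neutral overall.
Ligand charges: 2×acetylacetonato (-1 each), 1×nitrato (-1 each), 1×iodo (-1 each); total -4. So Pt + (-4) = 0, giving Pt = +4.
Ligands are named alphabetically: acetylacetonato before iodo before nitrato.

bis(acetylacetonato)iodonitratoplatinum(IV)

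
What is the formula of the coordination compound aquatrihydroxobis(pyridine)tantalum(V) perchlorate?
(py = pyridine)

Ligands: 3 hydroxo (OH, -1), 1 aqua (H2O, neutral), 2 pyridine (py, neutral). Ligand charge sum = -3.
With Ta in oxidation state +5, the complex ion is [Ta...]^2+.
Charge balance with perchlorate (-1) requires 1 complex ion per 2 perchlorate.

[Ta(H2O)(OH)3(py)2](ClO4)2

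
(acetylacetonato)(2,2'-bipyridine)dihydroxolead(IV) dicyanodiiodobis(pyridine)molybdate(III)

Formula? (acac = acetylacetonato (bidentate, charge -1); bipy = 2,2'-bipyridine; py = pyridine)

[Pb(acac)(bipy)(OH)2][Mo(CN)2I2(py)2]

Cation [Pb…]: ligand charges -3, Pb(IV) ⇒ ion charge 1+.
Anion [Mo…]: ligand charges -4, Mo(III) ⇒ ion charge 1−.
One 1+ cation balances one 1− anion.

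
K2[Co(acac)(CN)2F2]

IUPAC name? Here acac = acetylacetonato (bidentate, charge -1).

potassium (acetylacetonato)dicyanodifluorocobaltate(III)

The 2 potassium counter-ions carry a total charge of +2, so each complex ion is 2−.
Ligand charges: 1×acetylacetonato (-1 each), 2×fluoro (-1 each), 2×cyano (-1 each); total -5. So Co + (-5) = 2−, giving Co = +3.
Ligands are named alphabetically: acetylacetonato before cyano before fluoro.
The complex ion is anionic, so cobalt takes the -ate form cobaltate(III).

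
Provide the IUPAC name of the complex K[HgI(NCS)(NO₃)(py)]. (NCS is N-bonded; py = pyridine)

The 1 potassium counter-ion carries a total charge of +1, so each complex ion is 1−.
Ligand charges: 1×isothiocyanato (-1 each), 1×pyridine (neutral), 1×nitrato (-1 each), 1×iodo (-1 each); total -3. So Hg + (-3) = 1−, giving Hg = +2.
The complex ion is anionic, so mercury takes the -ate form mercurate(II).

potassium iodoisothiocyanatonitrato(pyridine)mercurate(II)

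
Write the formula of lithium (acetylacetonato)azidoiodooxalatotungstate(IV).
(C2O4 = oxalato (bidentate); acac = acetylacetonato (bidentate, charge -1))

Ligands: 1 oxalato (C2O4, -2), 1 acetylacetonato (acac, -1), 1 iodo (I, -1), 1 azido (N3, -1). Ligand charge sum = -5.
With W in oxidation state +4, the complex ion is [W...]^1−.
Charge balance with lithium (+1) requires 1 complex ion per 1 lithium.

Li[W(acac)(C2O4)I(N3)]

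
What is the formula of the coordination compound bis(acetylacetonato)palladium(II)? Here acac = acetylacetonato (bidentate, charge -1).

Ligands: 2 acetylacetonato (acac, -1). Ligand charge sum = -2.
With Pd in oxidation state +2, the complex ion is [Pd...].

[Pd(acac)2]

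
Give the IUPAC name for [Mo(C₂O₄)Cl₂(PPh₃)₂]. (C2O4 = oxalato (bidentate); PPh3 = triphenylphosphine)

dichlorooxalatobis(triphenylphosphine)molybdenum(IV)

There is no counter-ion, so the complex is neutral overall.
Ligand charges: 1×oxalato (-2 each), 2×triphenylphosphine (neutral), 2×chloro (-1 each); total -4. So Mo + (-4) = 0, giving Mo = +4.
Ligands are named alphabetically: chloro before oxalato before triphenylphosphine.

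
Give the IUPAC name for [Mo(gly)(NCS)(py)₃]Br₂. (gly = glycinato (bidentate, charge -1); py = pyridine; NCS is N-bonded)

(glycinato)isothiocyanatotris(pyridine)molybdenum(IV) bromide

The 2 bromide counter-ions carry a total charge of -2, so each complex ion is 2+.
Ligand charges: 1×glycinato (-1 each), 3×pyridine (neutral), 1×isothiocyanato (-1 each); total -2. So Mo + (-2) = 2+, giving Mo = +4.
Ligands are named alphabetically: glycinato before isothiocyanato before pyridine.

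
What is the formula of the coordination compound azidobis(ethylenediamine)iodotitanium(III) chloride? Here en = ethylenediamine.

[Ti(en)2I(N3)]Cl

Ligands: 1 iodo (I, -1), 1 azido (N3, -1), 2 ethylenediamine (en, neutral). Ligand charge sum = -2.
Charge balance with chloride (-1) requires 1 complex ion per 1 chloride.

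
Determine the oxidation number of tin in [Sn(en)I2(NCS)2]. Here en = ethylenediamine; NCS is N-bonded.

No counter-ion: the bracketed complex is neutral.
Ligand charges: 1×en neutral; 2×I = -2; 2×NCS = -2; sum -4.
Sn + (-4) = 0 ⇒ Sn is +4.

+4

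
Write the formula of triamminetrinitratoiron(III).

Ligands: 3 ammine (NH3, neutral), 3 nitrato (NO3, -1). Ligand charge sum = -3.
With Fe in oxidation state +3, the complex ion is [Fe...].

[Fe(NH3)3(NO3)3]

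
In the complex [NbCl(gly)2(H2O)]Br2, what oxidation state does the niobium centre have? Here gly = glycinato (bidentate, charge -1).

+5

2 bromide outside the brackets (-1 each) → the complex ion is 2+.
Ligand charges: 1×Cl = -1; 1×H2O neutral; 2×gly = -2; sum -3.
Nb + (-3) = 2+ ⇒ Nb is +5.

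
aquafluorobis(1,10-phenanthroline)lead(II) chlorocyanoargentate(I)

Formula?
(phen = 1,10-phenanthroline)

Cation [Pb…]: ligand charges -1, Pb(II) ⇒ ion charge 1+.
Anion [Ag…]: ligand charges -2, Ag(I) ⇒ ion charge 1−.
One 1+ cation balances one 1− anion.

[PbF(H2O)(phen)2][AgCl(CN)]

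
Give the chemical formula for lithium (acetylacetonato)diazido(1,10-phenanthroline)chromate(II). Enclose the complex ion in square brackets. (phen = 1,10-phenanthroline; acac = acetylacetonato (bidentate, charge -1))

Li[Cr(acac)(N3)2(phen)]

Ligands: 2 azido (N3, -1), 1 1,10-phenanthroline (phen, neutral), 1 acetylacetonato (acac, -1). Ligand charge sum = -3.
With Cr in oxidation state +2, the complex ion is [Cr...]^1−.
Charge balance with lithium (+1) requires 1 complex ion per 1 lithium.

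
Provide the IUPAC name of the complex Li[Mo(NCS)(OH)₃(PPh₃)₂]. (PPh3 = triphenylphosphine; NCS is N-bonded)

The 1 lithium counter-ion carries a total charge of +1, so each complex ion is 1−.
Ligand charges: 2×triphenylphosphine (neutral), 3×hydroxo (-1 each), 1×isothiocyanato (-1 each); total -4. So Mo + (-4) = 1−, giving Mo = +3.
The complex ion is anionic, so molybdenum takes the -ate form molybdate(III).

lithium trihydroxoisothiocyanatobis(triphenylphosphine)molybdate(III)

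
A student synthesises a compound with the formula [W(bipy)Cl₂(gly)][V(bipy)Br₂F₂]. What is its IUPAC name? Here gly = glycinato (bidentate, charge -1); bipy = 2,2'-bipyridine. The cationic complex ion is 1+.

Both ions are complex: the cation is named first with the plain metal name, the anion second with the -ate form; each ion's ligands are alphabetised independently.
The complex cation is given as 1+; its ligand charges sum to -3, so W = +4.
A 1:1 salt means the anion carries the equal and opposite charge, 1−.
Anion: ligand charges sum to -4; for the ion to be 1−, V = +3.

(2,2'-bipyridine)dichloro(glycinato)tungsten(IV) (2,2'-bipyridine)dibromodifluorovanadate(III)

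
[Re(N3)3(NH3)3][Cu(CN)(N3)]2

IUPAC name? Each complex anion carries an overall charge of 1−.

Both ions are complex: the cation is named first with the plain metal name, the anion second with the -ate form; each ion's ligands are alphabetised independently.
The complex anion is given as 1−; its ligand charges sum to -2, so Cu = +1.
With 2 anions per cation, the cation must be 2×1 = 2+.
Cation: ligand charges sum to -3; for the ion to be 2+, Re = +5.

triamminetriazidorhenium(V) azidocyanocuprate(I)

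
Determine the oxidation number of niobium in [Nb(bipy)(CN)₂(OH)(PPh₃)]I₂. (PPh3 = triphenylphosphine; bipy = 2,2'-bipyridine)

2 iodide outside the brackets (-1 each) → the complex ion is 2+.
Ligand charges: 1×PPh3 neutral; 1×OH = -1; 1×bipy neutral; 2×CN = -2; sum -3.
Nb + (-3) = 2+ ⇒ Nb is +5.

+5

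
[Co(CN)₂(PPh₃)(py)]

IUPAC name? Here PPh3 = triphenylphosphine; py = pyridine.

There is no counter-ion, so the complex is neutral overall.
Ligand charges: 1×triphenylphosphine (neutral), 2×cyano (-1 each), 1×pyridine (neutral); total -2. So Co + (-2) = 0, giving Co = +2.
Ligands are named alphabetically: cyano before pyridine before triphenylphosphine.

dicyano(pyridine)(triphenylphosphine)cobalt(II)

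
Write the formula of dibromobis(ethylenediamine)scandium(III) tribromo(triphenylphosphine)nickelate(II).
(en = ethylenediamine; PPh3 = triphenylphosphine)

[ScBr2(en)2][NiBr3(PPh3)]

Cation [Sc…]: ligand charges -2, Sc(III) ⇒ ion charge 1+.
Anion [Ni…]: ligand charges -3, Ni(II) ⇒ ion charge 1−.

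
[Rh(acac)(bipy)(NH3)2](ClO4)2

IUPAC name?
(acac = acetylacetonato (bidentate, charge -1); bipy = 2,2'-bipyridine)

The 2 perchlorate counter-ions carry a total charge of -2, so each complex ion is 2+.
Ligand charges: 1×acetylacetonato (-1 each), 2×ammine (neutral), 1×2,2'-bipyridine (neutral); total -1. So Rh + (-1) = 2+, giving Rh = +3.
Ligands are named alphabetically: acetylacetonato before ammine before bipyridine.

(acetylacetonato)diammine(2,2'-bipyridine)rhodium(III) perchlorate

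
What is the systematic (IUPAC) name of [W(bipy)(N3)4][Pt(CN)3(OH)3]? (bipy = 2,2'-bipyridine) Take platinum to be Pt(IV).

Both ions are complex: the cation is named first with the plain metal name, the anion second with the -ate form; each ion's ligands are alphabetised independently.
Pt is given as +4; the anion's ligand charges sum to -6, so the complex anion is 2−.
A 1:1 salt means the cation carries the equal and opposite charge, 2+.
Cation: ligand charges sum to -4; for the ion to be 2+, W = +6.

tetraazido(2,2'-bipyridine)tungsten(VI) tricyanotrihydroxoplatinate(IV)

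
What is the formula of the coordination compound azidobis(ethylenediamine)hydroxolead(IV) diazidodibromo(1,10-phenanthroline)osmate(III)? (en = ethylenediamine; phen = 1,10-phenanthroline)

[Pb(en)2(N3)(OH)][OsBr2(N3)2(phen)]2

Cation [Pb…]: ligand charges -2, Pb(IV) ⇒ ion charge 2+.
Anion [Os…]: ligand charges -4, Os(III) ⇒ ion charge 1−.
One 2+ cation requires 2 of the 1− anion.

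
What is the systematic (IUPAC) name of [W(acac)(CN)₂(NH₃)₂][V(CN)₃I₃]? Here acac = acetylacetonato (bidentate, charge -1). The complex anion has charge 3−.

(acetylacetonato)diamminedicyanotungsten(VI) tricyanotriiodovanadate(III)

Both ions are complex: the cation is named first with the plain metal name, the anion second with the -ate form; each ion's ligands are alphabetised independently.
The complex anion is given as 3−; its ligand charges sum to -6, so V = +3.
A 1:1 salt means the cation carries the equal and opposite charge, 3+.
Cation: ligand charges sum to -3; for the ion to be 3+, W = +6.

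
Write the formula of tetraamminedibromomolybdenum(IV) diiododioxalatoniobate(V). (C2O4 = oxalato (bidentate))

Cation [Mo…]: ligand charges -2, Mo(IV) ⇒ ion charge 2+.
Anion [Nb…]: ligand charges -6, Nb(V) ⇒ ion charge 1−.
One 2+ cation requires 2 of the 1− anion.

[MoBr2(NH3)4][Nb(C2O4)2I2]2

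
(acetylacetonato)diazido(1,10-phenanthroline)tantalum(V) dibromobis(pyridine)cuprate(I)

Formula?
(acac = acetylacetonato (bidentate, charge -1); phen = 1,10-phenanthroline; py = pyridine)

Cation [Ta…]: ligand charges -3, Ta(V) ⇒ ion charge 2+.
Anion [Cu…]: ligand charges -2, Cu(I) ⇒ ion charge 1−.
One 2+ cation requires 2 of the 1− anion.

[Ta(acac)(N3)2(phen)][CuBr2(py)2]2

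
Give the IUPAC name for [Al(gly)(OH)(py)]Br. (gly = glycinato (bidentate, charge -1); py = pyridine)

The 1 bromide counter-ion carries a total charge of -1, so each complex ion is 1+.
Ligand charges: 1×hydroxo (-1 each), 1×glycinato (-1 each), 1×pyridine (neutral); total -2. So Al + (-2) = 1+, giving Al = +3.
Ligands are named alphabetically: glycinato before hydroxo before pyridine.

(glycinato)hydroxo(pyridine)aluminium(III) bromide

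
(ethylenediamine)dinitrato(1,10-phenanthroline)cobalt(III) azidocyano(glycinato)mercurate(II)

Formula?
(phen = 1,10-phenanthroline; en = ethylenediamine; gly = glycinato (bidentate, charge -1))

[Co(en)(NO3)2(phen)][Hg(CN)(gly)(N3)]

Cation [Co…]: ligand charges -2, Co(III) ⇒ ion charge 1+.
Anion [Hg…]: ligand charges -3, Hg(II) ⇒ ion charge 1−.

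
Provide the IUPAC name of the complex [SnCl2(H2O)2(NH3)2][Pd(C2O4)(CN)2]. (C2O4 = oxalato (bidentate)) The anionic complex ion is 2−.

Both ions are complex: the cation is named first with the plain metal name, the anion second with the -ate form; each ion's ligands are alphabetised independently.
The complex anion is given as 2−; its ligand charges sum to -4, so Pd = +2.
A 1:1 salt means the cation carries the equal and opposite charge, 2+.
Cation: ligand charges sum to -2; for the ion to be 2+, Sn = +4.

diamminediaquadichlorotin(IV) dicyanooxalatopalladate(II)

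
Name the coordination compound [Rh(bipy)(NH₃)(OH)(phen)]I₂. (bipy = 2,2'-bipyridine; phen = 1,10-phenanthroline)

ammine(2,2'-bipyridine)hydroxo(1,10-phenanthroline)rhodium(III) iodide

The 2 iodide counter-ions carry a total charge of -2, so each complex ion is 2+.
Ligand charges: 1×2,2'-bipyridine (neutral), 1×ammine (neutral), 1×1,10-phenanthroline (neutral), 1×hydroxo (-1 each); total -1. So Rh + (-1) = 2+, giving Rh = +3.
Ligands are named alphabetically: ammine before bipyridine before hydroxo before phenanthroline.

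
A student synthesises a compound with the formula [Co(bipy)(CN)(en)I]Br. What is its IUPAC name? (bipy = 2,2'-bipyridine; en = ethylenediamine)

(2,2'-bipyridine)cyano(ethylenediamine)iodocobalt(III) bromide

The 1 bromide counter-ion carries a total charge of -1, so each complex ion is 1+.
Ligand charges: 1×2,2'-bipyridine (neutral), 1×iodo (-1 each), 1×cyano (-1 each), 1×ethylenediamine (neutral); total -2. So Co + (-2) = 1+, giving Co = +3.
Ligands are named alphabetically: bipyridine before cyano before ethylenediamine before iodo.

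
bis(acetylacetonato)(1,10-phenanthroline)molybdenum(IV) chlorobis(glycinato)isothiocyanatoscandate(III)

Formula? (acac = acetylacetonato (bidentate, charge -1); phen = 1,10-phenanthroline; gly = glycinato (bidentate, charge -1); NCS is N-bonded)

Cation [Mo…]: ligand charges -2, Mo(IV) ⇒ ion charge 2+.
Anion [Sc…]: ligand charges -4, Sc(III) ⇒ ion charge 1−.

[Mo(acac)2(phen)][ScCl(gly)2(NCS)]2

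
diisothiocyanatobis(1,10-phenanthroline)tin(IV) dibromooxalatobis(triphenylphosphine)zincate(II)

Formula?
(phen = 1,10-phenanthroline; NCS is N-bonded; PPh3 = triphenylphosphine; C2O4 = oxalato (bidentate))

[Sn(NCS)2(phen)2][ZnBr2(C2O4)(PPh3)2]

Cation [Sn…]: ligand charges -2, Sn(IV) ⇒ ion charge 2+.
Anion [Zn…]: ligand charges -4, Zn(II) ⇒ ion charge 2−.
One 2+ cation balances one 2− anion.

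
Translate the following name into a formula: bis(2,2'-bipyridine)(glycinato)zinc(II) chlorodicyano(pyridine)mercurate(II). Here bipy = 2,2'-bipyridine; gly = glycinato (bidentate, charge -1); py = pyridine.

[Zn(bipy)2(gly)][HgCl(CN)2(py)]

Cation [Zn…]: ligand charges -1, Zn(II) ⇒ ion charge 1+.
Anion [Hg…]: ligand charges -3, Hg(II) ⇒ ion charge 1−.
One 1+ cation balances one 1− anion.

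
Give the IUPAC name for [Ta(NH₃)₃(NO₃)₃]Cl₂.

The 2 chloride counter-ions carry a total charge of -2, so each complex ion is 2+.
Ligand charges: 3×ammine (neutral), 3×nitrato (-1 each); total -3. So Ta + (-3) = 2+, giving Ta = +5.
Ligands are named alphabetically: ammine before nitrato.

triamminetrinitratotantalum(V) chloride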